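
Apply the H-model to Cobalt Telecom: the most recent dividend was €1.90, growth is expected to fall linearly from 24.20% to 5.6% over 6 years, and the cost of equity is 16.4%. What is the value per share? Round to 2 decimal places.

H-model: P₀ = D₀[(1+g_L) + H(g_S−g_L)]/(r−g_L), with H = 6/2 = 3.
P₀ = 1.90 × [(1+0.056) + 3×(0.242−0.056)] / (0.164−0.056)
   = 1.90 × 1.6140 / 0.108 = 28.3944

€28.39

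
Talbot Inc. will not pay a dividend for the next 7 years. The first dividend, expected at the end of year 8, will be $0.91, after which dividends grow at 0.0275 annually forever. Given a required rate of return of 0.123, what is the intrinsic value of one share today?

$4.23

Deferred-dividend DDM. At t=7 the remaining stream is a growing perpetuity with first payment D_8 = 0.91.
V_7 = D_8/(r−g) = 0.91/(0.123−0.0275) = 9.5288
P₀ = V_7/(1+r)^7 = 9.5288/(1+0.123)^7 = 4.2304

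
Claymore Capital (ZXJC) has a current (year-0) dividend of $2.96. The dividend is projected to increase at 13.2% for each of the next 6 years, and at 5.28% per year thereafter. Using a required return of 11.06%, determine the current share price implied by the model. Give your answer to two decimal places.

$79.45

Two-stage DDM. Project D₁…D_6 at 0.132, terminal growth 0.0528, discount at r = 0.1106.
D_1 = 3.3507
D_2 = 3.7930
D_3 = 4.2937
D_4 = 4.8605
D_5 = 5.5020
D_6 = 6.2283
Terminal value at t=6: TV = D_7/(r−g) = 6.5572/(0.1106−0.0528) = 113.4458
P₀ = 3.3507/(1+0.1106)^1 + 3.7930/(1+0.1106)^2 + 4.2937/(1+0.1106)^3 + 4.8605/(1+0.1106)^4 + 5.5020/(1+0.1106)^5 + 6.2283/(1+0.1106)^6 + 113.4458/(1+0.1106)^6 = 79.4534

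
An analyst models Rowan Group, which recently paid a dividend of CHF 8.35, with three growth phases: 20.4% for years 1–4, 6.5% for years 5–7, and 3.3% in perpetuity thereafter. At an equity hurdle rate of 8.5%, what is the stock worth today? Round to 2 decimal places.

CHF 318.08

Three-stage DDM. Project D₁…D_7; terminal Gordon value at t=7 with g = 0.033; discount at r = 0.085.
D_1 = 10.0534
D_2 = 12.1043
D_3 = 14.5736
D_4 = 17.5466
D_5 = 18.6871
D_6 = 19.9018
D_7 = 21.1954
TV_7 = 21.8948/(0.085−0.033) = 421.0544
P₀ = Σ Dₜ/(1+r)ᵗ + TV_7/(1+r)^7 = 318.0838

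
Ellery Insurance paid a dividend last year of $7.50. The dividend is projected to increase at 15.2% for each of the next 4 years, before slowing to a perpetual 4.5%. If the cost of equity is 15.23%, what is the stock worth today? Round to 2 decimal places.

Two-stage DDM. Project D₁…D_4 at 0.152, terminal growth 0.045, discount at r = 0.1523.
D_1 = 8.6400
D_2 = 9.9533
D_3 = 11.4662
D_4 = 13.2090
Terminal value at t=4: TV = D_5/(r−g) = 13.8034/(0.1523−0.045) = 128.6435
P₀ = 8.6400/(1+0.1523)^1 + 9.9533/(1+0.1523)^2 + 11.4662/(1+0.1523)^3 + 13.2090/(1+0.1523)^4 + 128.6435/(1+0.1523)^4 = 102.9473

$102.95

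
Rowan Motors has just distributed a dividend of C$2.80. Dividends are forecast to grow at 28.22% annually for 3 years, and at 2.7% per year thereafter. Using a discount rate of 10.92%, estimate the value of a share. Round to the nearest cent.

Two-stage DDM. Project D₁…D_3 at 0.2822, terminal growth 0.027, discount at r = 0.1092.
D_1 = 3.5902
D_2 = 4.6033
D_3 = 5.9024
Terminal value at t=3: TV = D_4/(r−g) = 6.0617/(0.1092−0.027) = 73.7435
P₀ = 3.5902/(1+0.1092)^1 + 4.6033/(1+0.1092)^2 + 5.9024/(1+0.1092)^3 + 73.7435/(1+0.1092)^3 = 65.3407

C$65.34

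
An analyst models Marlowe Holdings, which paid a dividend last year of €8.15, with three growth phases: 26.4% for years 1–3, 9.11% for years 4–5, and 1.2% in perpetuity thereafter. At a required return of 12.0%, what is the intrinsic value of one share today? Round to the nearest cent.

Three-stage DDM. Project D₁…D_5; terminal Gordon value at t=5 with g = 0.012; discount at r = 0.12.
D_1 = 10.3016
D_2 = 13.0212
D_3 = 16.4588
D_4 = 17.9582
D_5 = 19.5942
TV_5 = 19.8293/(0.12−0.012) = 183.6051
P₀ = Σ Dₜ/(1+r)ᵗ + TV_5/(1+r)^5 = 158.0069

€158.01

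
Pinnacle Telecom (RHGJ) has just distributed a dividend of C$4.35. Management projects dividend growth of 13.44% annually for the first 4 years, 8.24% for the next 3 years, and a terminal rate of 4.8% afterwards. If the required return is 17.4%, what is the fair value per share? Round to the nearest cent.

Three-stage DDM. Project D₁…D_7; terminal Gordon value at t=7 with g = 0.048; discount at r = 0.174.
D_1 = 4.9346
D_2 = 5.5979
D_3 = 6.3502
D_4 = 7.2037
D_5 = 7.7973
D_6 = 8.4398
D_7 = 9.1352
TV_7 = 9.5737/(0.174−0.048) = 75.9816
P₀ = Σ Dₜ/(1+r)ᵗ + TV_7/(1+r)^7 = 50.3920

C$50.39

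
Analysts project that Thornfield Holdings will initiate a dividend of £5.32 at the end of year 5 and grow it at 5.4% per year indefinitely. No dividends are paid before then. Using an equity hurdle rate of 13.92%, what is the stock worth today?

£37.07

Deferred-dividend DDM. At t=4 the remaining stream is a growing perpetuity with first payment D_5 = 5.32.
V_4 = D_5/(r−g) = 5.32/(0.1392−0.054) = 62.4413
P₀ = V_4/(1+r)^4 = 62.4413/(1+0.1392)^4 = 37.0742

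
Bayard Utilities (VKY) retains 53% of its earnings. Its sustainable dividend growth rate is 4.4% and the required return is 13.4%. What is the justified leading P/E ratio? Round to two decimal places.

Payout ratio b = 1 − 0.53 = 0.47.
Justified leading P/E = b/(r−g) = 0.47/(0.134−0.044) = 5.2222

5.22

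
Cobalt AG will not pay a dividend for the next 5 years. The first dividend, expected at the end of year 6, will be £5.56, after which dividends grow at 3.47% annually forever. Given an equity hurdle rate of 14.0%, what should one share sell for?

£27.42

Deferred-dividend DDM. At t=5 the remaining stream is a growing perpetuity with first payment D_6 = 5.56.
V_5 = D_6/(r−g) = 5.56/(0.14−0.0347) = 52.8015
P₀ = V_5/(1+r)^5 = 52.8015/(1+0.14)^5 = 27.4235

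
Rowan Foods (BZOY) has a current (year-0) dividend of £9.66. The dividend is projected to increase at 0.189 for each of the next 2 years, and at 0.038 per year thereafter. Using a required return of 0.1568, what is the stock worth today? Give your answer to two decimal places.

Two-stage DDM. Project D₁…D_2 at 0.189, terminal growth 0.038, discount at r = 0.1568.
D_1 = 11.4857
D_2 = 13.6565
Terminal value at t=2: TV = D_3/(r−g) = 14.1755/(0.1568−0.038) = 119.3223
P₀ = 11.4857/(1+0.1568)^1 + 13.6565/(1+0.1568)^2 + 119.3223/(1+0.1568)^2 = 109.3014

£109.30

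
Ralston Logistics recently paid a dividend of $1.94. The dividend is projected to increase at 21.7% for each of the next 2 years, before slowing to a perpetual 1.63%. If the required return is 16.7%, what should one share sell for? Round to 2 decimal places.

$18.36

Two-stage DDM. Project D₁…D_2 at 0.217, terminal growth 0.0163, discount at r = 0.167.
D_1 = 2.3610
D_2 = 2.8733
Terminal value at t=2: TV = D_3/(r−g) = 2.9201/(0.167−0.0163) = 19.3772
P₀ = 2.3610/(1+0.167)^1 + 2.8733/(1+0.167)^2 + 19.3772/(1+0.167)^2 = 18.3611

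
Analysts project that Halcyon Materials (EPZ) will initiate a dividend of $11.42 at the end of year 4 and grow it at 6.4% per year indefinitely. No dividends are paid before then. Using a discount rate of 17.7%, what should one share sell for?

Deferred-dividend DDM. At t=3 the remaining stream is a growing perpetuity with first payment D_4 = 11.42.
V_3 = D_4/(r−g) = 11.42/(0.177−0.064) = 101.0619
P₀ = V_3/(1+r)^3 = 101.0619/(1+0.177)^3 = 61.9810

$61.98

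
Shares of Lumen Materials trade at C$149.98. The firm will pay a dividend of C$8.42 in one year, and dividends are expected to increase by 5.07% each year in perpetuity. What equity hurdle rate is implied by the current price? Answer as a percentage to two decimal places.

Rearranging the constant-growth DDM: r = D₁/P₀ + g.
r = 8.4200 / 149.98 + 0.0507 = 0.05614 + 0.0507 = 0.10684

10.68%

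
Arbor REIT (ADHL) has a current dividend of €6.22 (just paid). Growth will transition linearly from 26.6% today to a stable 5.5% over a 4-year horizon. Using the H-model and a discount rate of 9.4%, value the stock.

H-model: P₀ = D₀[(1+g_L) + H(g_S−g_L)]/(r−g_L), with H = 4/2 = 2.
P₀ = 6.22 × [(1+0.055) + 2×(0.266−0.055)] / (0.094−0.055)
   = 6.22 × 1.4770 / 0.039 = 235.5626

€235.56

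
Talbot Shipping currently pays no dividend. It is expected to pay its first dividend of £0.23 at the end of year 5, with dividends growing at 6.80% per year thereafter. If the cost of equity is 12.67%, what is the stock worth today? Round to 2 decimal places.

Deferred-dividend DDM. At t=4 the remaining stream is a growing perpetuity with first payment D_5 = 0.23.
V_4 = D_5/(r−g) = 0.23/(0.1267−0.068) = 3.9182
P₀ = V_4/(1+r)^4 = 3.9182/(1+0.1267)^4 = 2.4314

£2.43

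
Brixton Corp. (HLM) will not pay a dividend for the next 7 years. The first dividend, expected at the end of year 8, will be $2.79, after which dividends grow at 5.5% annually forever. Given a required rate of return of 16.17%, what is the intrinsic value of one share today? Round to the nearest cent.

Deferred-dividend DDM. At t=7 the remaining stream is a growing perpetuity with first payment D_8 = 2.79.
V_7 = D_8/(r−g) = 2.79/(0.1617−0.055) = 26.1481
P₀ = V_7/(1+r)^7 = 26.1481/(1+0.1617)^7 = 9.1576

$9.16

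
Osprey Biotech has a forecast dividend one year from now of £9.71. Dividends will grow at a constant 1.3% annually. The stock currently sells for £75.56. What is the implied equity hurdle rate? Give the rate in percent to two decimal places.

Rearranging the constant-growth DDM: r = D₁/P₀ + g.
r = 9.7100 / 75.56 + 0.013 = 0.12851 + 0.013 = 0.14151

14.15%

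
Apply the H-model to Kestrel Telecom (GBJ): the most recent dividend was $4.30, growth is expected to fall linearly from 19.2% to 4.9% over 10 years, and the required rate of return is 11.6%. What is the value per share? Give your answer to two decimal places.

H-model: P₀ = D₀[(1+g_L) + H(g_S−g_L)]/(r−g_L), with H = 10/2 = 5.
P₀ = 4.30 × [(1+0.049) + 5×(0.192−0.049)] / (0.116−0.049)
   = 4.30 × 1.7640 / 0.067 = 113.2119

$113.21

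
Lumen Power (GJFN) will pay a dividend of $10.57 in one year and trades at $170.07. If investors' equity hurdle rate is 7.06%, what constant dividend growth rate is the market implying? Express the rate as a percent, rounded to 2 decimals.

0.84%

From P₀ = D₁/(r − g), the implied growth is g = r − D₁/P₀.
g = 0.0706 − 10.57/170.07 = 0.0706 − 0.06215 = 0.00845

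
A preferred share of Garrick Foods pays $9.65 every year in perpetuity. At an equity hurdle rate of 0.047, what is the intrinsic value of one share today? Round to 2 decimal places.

Zero-growth DDM (perpetuity): P₀ = D/r = 9.65 / 0.047 = 205.3191

$205.32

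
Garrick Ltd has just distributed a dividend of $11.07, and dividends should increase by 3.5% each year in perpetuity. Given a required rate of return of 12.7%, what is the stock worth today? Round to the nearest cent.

Gordon growth model: P₀ = D₁/(r − g). D₁ = 11.07 × (1 + 0.035) = 11.4574.
P₀ = 11.4574 / (0.127 − 0.035) = 11.4574 / 0.092 = 124.5375

$124.54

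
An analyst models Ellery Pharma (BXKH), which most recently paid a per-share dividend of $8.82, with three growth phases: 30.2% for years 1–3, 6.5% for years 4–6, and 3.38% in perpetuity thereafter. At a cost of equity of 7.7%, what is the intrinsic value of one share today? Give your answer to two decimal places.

Three-stage DDM. Project D₁…D_6; terminal Gordon value at t=6 with g = 0.0338; discount at r = 0.077.
D_1 = 11.4836
D_2 = 14.9517
D_3 = 19.4671
D_4 = 20.7325
D_5 = 22.0801
D_6 = 23.5153
TV_6 = 24.3101/(0.077−0.0338) = 562.7340
P₀ = Σ Dₜ/(1+r)ᵗ + TV_6/(1+r)^6 = 445.4373

$445.44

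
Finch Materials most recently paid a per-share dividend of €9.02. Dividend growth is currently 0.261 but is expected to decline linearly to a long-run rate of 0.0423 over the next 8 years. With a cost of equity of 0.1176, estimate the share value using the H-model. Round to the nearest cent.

H-model: P₀ = D₀[(1+g_L) + H(g_S−g_L)]/(r−g_L), with H = 8/2 = 4.
P₀ = 9.02 × [(1+0.0423) + 4×(0.261−0.0423)] / (0.1176−0.0423)
   = 9.02 × 1.9171 / 0.0753 = 229.6446

€229.64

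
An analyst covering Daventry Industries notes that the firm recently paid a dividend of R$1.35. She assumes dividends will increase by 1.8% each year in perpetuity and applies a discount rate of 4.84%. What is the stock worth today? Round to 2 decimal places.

Gordon growth model: P₀ = D₁/(r − g). D₁ = 1.35 × (1 + 0.018) = 1.3743.
P₀ = 1.3743 / (0.0484 − 0.018) = 1.3743 / 0.0304 = 45.2072

R$45.21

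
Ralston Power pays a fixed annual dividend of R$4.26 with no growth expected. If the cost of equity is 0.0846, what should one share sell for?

R$50.35

Zero-growth DDM (perpetuity): P₀ = D/r = 4.26 / 0.0846 = 50.3546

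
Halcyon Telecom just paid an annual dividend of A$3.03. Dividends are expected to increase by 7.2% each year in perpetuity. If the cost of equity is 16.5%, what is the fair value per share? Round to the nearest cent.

Gordon growth model: P₀ = D₁/(r − g). D₁ = 3.03 × (1 + 0.072) = 3.2482.
P₀ = 3.2482 / (0.165 − 0.072) = 3.2482 / 0.093 = 34.9265

A$34.93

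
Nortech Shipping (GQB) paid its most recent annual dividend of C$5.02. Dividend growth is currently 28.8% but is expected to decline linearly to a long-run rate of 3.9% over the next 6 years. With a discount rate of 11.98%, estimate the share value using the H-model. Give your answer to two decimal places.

H-model: P₀ = D₀[(1+g_L) + H(g_S−g_L)]/(r−g_L), with H = 6/2 = 3.
P₀ = 5.02 × [(1+0.039) + 3×(0.288−0.039)] / (0.1198−0.039)
   = 5.02 × 1.7860 / 0.0808 = 110.9619

C$110.96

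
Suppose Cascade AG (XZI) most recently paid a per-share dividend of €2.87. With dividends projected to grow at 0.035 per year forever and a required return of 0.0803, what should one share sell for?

€65.57

Gordon growth model: P₀ = D₁/(r − g). D₁ = 2.87 × (1 + 0.035) = 2.9705.
P₀ = 2.9705 / (0.0803 − 0.035) = 2.9705 / 0.0453 = 65.5728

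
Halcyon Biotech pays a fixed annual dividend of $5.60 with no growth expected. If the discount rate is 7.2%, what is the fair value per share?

Zero-growth DDM (perpetuity): P₀ = D/r = 5.60 / 0.072 = 77.7778

$77.78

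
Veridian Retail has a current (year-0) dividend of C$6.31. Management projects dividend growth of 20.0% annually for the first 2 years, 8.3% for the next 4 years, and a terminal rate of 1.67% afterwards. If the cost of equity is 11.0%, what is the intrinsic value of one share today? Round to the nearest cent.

Three-stage DDM. Project D₁…D_6; terminal Gordon value at t=6 with g = 0.0167; discount at r = 0.11.
D_1 = 7.5720
D_2 = 9.0864
D_3 = 9.8406
D_4 = 10.6573
D_5 = 11.5419
D_6 = 12.4999
TV_6 = 12.7086/(0.11−0.0167) = 136.2125
P₀ = Σ Dₜ/(1+r)ᵗ + TV_6/(1+r)^6 = 114.7693

C$114.77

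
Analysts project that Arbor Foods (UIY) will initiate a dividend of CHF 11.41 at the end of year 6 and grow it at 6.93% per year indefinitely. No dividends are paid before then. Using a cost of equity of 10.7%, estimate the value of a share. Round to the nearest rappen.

CHF 182.06

Deferred-dividend DDM. At t=5 the remaining stream is a growing perpetuity with first payment D_6 = 11.41.
V_5 = D_6/(r−g) = 11.41/(0.107−0.0693) = 302.6525
P₀ = V_5/(1+r)^5 = 302.6525/(1+0.107)^5 = 182.0565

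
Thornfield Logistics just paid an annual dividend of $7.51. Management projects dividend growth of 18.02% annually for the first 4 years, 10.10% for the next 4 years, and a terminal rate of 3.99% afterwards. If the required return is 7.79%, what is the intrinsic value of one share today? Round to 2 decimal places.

$404.92

Three-stage DDM. Project D₁…D_8; terminal Gordon value at t=8 with g = 0.0399; discount at r = 0.0779.
D_1 = 8.8633
D_2 = 10.4605
D_3 = 12.3454
D_4 = 14.5701
D_5 = 16.0417
D_6 = 17.6619
D_7 = 19.4457
D_8 = 21.4098
TV_8 = 22.2640/(0.0779−0.0399) = 585.8948
P₀ = Σ Dₜ/(1+r)ᵗ + TV_8/(1+r)^8 = 404.9205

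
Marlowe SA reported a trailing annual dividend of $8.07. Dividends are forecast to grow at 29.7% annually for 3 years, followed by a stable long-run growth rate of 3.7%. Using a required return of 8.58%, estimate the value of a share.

$327.19

Two-stage DDM. Project D₁…D_3 at 0.297, terminal growth 0.037, discount at r = 0.0858.
D_1 = 10.4668
D_2 = 13.5754
D_3 = 17.6073
Terminal value at t=3: TV = D_4/(r−g) = 18.2588/(0.0858−0.037) = 374.1557
P₀ = 10.4668/(1+0.0858)^1 + 13.5754/(1+0.0858)^2 + 17.6073/(1+0.0858)^3 + 374.1557/(1+0.0858)^3 = 327.1915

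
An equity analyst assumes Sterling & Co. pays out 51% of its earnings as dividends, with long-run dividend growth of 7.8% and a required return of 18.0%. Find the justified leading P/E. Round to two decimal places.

Justified leading P/E = b/(r−g) = 0.51/(0.18−0.078) = 5.0000

5.00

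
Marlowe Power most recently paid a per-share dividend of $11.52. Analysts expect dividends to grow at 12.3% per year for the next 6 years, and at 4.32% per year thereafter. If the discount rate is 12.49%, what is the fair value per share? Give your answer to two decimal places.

Two-stage DDM. Project D₁…D_6 at 0.123, terminal growth 0.0432, discount at r = 0.1249.
D_1 = 12.9370
D_2 = 14.5282
D_3 = 16.3152
D_4 = 18.3219
D_5 = 20.5755
D_6 = 23.1063
Terminal value at t=6: TV = D_7/(r−g) = 24.1045/(0.1249−0.0432) = 295.0370
P₀ = 12.9370/(1+0.1249)^1 + 14.5282/(1+0.1249)^2 + 16.3152/(1+0.1249)^3 + 18.3219/(1+0.1249)^4 + 20.5755/(1+0.1249)^5 + 23.1063/(1+0.1249)^6 + 295.0370/(1+0.1249)^6 = 214.3232

$214.32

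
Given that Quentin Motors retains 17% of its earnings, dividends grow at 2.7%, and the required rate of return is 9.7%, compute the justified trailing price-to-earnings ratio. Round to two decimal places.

Payout ratio b = 1 − 0.17 = 0.83.
Justified trailing P/E = b(1+g)/(r−g) = 0.83×(1+0.027)/(0.097−0.027) = 12.1773

12.18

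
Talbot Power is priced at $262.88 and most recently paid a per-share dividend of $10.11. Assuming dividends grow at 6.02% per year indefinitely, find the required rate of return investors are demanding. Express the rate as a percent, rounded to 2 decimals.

10.10%

Rearranging the constant-growth DDM: r = D₁/P₀ + g.
D₁ = 10.11 × (1 + 0.0602) = 10.7186.
r = 10.7186 / 262.88 + 0.0602 = 0.04077 + 0.0602 = 0.10097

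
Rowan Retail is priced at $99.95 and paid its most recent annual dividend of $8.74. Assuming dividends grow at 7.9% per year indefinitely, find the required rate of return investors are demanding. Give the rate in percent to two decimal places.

17.34%

Rearranging the constant-growth DDM: r = D₁/P₀ + g.
D₁ = 8.74 × (1 + 0.079) = 9.4305.
r = 9.4305 / 99.95 + 0.079 = 0.09435 + 0.079 = 0.17335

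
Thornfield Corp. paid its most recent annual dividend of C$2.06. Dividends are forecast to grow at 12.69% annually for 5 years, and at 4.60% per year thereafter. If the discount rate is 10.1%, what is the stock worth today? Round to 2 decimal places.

C$55.06

Two-stage DDM. Project D₁…D_5 at 0.1269, terminal growth 0.046, discount at r = 0.101.
D_1 = 2.3214
D_2 = 2.6160
D_3 = 2.9480
D_4 = 3.3221
D_5 = 3.7436
Terminal value at t=5: TV = D_6/(r−g) = 3.9158/(0.101−0.046) = 71.1972
P₀ = 2.3214/(1+0.101)^1 + 2.6160/(1+0.101)^2 + 2.9480/(1+0.101)^3 + 3.3221/(1+0.101)^4 + 3.7436/(1+0.101)^5 + 71.1972/(1+0.101)^5 = 55.0576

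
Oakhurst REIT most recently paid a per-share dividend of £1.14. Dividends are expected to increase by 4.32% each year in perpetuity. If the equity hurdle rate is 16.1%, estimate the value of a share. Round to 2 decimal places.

Gordon growth model: P₀ = D₁/(r − g). D₁ = 1.14 × (1 + 0.0432) = 1.1892.
P₀ = 1.1892 / (0.161 − 0.0432) = 1.1892 / 0.1178 = 10.0955

£10.10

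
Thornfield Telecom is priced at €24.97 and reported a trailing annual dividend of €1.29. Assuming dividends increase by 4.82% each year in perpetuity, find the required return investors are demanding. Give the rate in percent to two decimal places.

10.24%

Rearranging the constant-growth DDM: r = D₁/P₀ + g.
D₁ = 1.29 × (1 + 0.0482) = 1.3522.
r = 1.3522 / 24.97 + 0.0482 = 0.05415 + 0.0482 = 0.10235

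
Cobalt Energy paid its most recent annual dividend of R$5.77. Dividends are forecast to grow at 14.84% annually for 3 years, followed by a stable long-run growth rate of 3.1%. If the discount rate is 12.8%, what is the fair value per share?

Two-stage DDM. Project D₁…D_3 at 0.1484, terminal growth 0.031, discount at r = 0.128.
D_1 = 6.6263
D_2 = 7.6096
D_3 = 8.7389
Terminal value at t=3: TV = D_4/(r−g) = 9.0098/(0.128−0.031) = 92.8843
P₀ = 6.6263/(1+0.128)^1 + 7.6096/(1+0.128)^2 + 8.7389/(1+0.128)^3 + 92.8843/(1+0.128)^3 = 82.6602

R$82.66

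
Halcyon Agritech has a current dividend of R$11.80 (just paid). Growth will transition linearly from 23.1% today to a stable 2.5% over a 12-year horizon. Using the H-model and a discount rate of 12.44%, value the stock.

H-model: P₀ = D₀[(1+g_L) + H(g_S−g_L)]/(r−g_L), with H = 12/2 = 6.
P₀ = 11.80 × [(1+0.025) + 6×(0.231−0.025)] / (0.1244−0.025)
   = 11.80 × 2.2610 / 0.0994 = 268.4085

R$268.41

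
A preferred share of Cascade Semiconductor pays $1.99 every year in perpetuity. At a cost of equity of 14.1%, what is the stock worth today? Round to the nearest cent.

Zero-growth DDM (perpetuity): P₀ = D/r = 1.99 / 0.141 = 14.1135

$14.11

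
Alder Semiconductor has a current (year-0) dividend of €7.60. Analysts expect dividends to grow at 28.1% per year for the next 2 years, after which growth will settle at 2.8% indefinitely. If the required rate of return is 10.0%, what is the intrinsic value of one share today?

€166.32

Two-stage DDM. Project D₁…D_2 at 0.281, terminal growth 0.028, discount at r = 0.1.
D_1 = 9.7356
D_2 = 12.4713
Terminal value at t=2: TV = D_3/(r−g) = 12.8205/(0.1−0.028) = 178.0625
P₀ = 9.7356/(1+0.1)^1 + 12.4713/(1+0.1)^2 + 178.0625/(1+0.1)^2 = 166.3165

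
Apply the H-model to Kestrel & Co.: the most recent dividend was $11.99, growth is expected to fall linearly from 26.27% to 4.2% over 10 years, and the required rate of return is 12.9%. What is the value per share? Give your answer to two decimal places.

$295.68

H-model: P₀ = D₀[(1+g_L) + H(g_S−g_L)]/(r−g_L), with H = 10/2 = 5.
P₀ = 11.99 × [(1+0.042) + 5×(0.2627−0.042)] / (0.129−0.042)
   = 11.99 × 2.1455 / 0.087 = 295.6844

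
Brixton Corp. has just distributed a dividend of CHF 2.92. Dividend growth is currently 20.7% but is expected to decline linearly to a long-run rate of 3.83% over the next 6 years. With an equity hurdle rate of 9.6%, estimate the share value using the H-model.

CHF 78.16

H-model: P₀ = D₀[(1+g_L) + H(g_S−g_L)]/(r−g_L), with H = 6/2 = 3.
P₀ = 2.92 × [(1+0.0383) + 3×(0.207−0.0383)] / (0.096−0.0383)
   = 2.92 × 1.5444 / 0.0577 = 78.1568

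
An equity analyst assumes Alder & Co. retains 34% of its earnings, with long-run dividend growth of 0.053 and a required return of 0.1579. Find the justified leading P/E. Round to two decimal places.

6.29

Payout ratio b = 1 − 0.34 = 0.66.
Justified leading P/E = b/(r−g) = 0.66/(0.1579−0.053) = 6.2917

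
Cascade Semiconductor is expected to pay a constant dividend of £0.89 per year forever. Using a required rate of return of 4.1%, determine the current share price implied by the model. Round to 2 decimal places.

Zero-growth DDM (perpetuity): P₀ = D/r = 0.89 / 0.041 = 21.7073

£21.71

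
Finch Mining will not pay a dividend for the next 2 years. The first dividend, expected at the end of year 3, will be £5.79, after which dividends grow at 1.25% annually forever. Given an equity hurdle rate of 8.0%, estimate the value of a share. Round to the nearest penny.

£73.54

Deferred-dividend DDM. At t=2 the remaining stream is a growing perpetuity with first payment D_3 = 5.79.
V_2 = D_3/(r−g) = 5.79/(0.08−0.0125) = 85.7778
P₀ = V_2/(1+r)^2 = 85.7778/(1+0.08)^2 = 73.5406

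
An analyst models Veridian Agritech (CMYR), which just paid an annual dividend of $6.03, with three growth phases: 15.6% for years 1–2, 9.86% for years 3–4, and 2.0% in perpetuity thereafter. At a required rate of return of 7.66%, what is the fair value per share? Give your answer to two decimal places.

Three-stage DDM. Project D₁…D_4; terminal Gordon value at t=4 with g = 0.02; discount at r = 0.0766.
D_1 = 6.9707
D_2 = 8.0581
D_3 = 8.8526
D_4 = 9.7255
TV_4 = 9.9200/(0.0766−0.02) = 175.2653
P₀ = Σ Dₜ/(1+r)ᵗ + TV_4/(1+r)^4 = 158.2208

$158.22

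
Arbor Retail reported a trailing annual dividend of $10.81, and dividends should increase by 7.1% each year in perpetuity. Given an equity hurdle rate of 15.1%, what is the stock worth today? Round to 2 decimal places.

Gordon growth model: P₀ = D₁/(r − g). D₁ = 10.81 × (1 + 0.071) = 11.5775.
P₀ = 11.5775 / (0.151 − 0.071) = 11.5775 / 0.08 = 144.7189

$144.72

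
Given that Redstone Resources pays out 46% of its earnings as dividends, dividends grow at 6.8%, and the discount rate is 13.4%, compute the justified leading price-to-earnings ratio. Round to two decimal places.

Justified leading P/E = b/(r−g) = 0.46/(0.134−0.068) = 6.9697

6.97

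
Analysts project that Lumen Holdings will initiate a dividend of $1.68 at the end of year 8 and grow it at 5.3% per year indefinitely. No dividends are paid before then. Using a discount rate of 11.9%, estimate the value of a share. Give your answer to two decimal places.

Deferred-dividend DDM. At t=7 the remaining stream is a growing perpetuity with first payment D_8 = 1.68.
V_7 = D_8/(r−g) = 1.68/(0.119−0.053) = 25.4545
P₀ = V_7/(1+r)^7 = 25.4545/(1+0.119)^7 = 11.5866

$11.59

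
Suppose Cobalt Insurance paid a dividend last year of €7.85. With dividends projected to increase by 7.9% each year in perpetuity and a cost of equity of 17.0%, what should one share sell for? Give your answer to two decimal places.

Gordon growth model: P₀ = D₁/(r − g). D₁ = 7.85 × (1 + 0.079) = 8.4701.
P₀ = 8.4701 / (0.17 − 0.079) = 8.4701 / 0.091 = 93.0786

€93.08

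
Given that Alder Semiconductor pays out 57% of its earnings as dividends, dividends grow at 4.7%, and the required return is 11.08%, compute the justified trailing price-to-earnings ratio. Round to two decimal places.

9.35

Justified trailing P/E = b(1+g)/(r−g) = 0.57×(1+0.047)/(0.1108−0.047) = 9.3541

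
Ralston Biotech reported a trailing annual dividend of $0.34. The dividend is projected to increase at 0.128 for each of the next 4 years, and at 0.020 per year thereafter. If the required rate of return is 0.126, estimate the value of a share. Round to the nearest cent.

$4.66

Two-stage DDM. Project D₁…D_4 at 0.128, terminal growth 0.02, discount at r = 0.126.
D_1 = 0.3835
D_2 = 0.4326
D_3 = 0.4880
D_4 = 0.5504
Terminal value at t=4: TV = D_5/(r−g) = 0.5615/(0.126−0.02) = 5.2968
P₀ = 0.3835/(1+0.126)^1 + 0.4326/(1+0.126)^2 + 0.4880/(1+0.126)^3 + 0.5504/(1+0.126)^4 + 5.2968/(1+0.126)^4 = 4.6611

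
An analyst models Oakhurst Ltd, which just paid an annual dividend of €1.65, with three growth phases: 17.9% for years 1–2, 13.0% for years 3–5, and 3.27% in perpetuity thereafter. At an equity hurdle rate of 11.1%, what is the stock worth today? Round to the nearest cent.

Three-stage DDM. Project D₁…D_5; terminal Gordon value at t=5 with g = 0.0327; discount at r = 0.111.
D_1 = 1.9453
D_2 = 2.2936
D_3 = 2.5917
D_4 = 2.9287
D_5 = 3.3094
TV_5 = 3.4176/(0.111−0.0327) = 43.6475
P₀ = Σ Dₜ/(1+r)ᵗ + TV_5/(1+r)^5 = 35.1628

€35.16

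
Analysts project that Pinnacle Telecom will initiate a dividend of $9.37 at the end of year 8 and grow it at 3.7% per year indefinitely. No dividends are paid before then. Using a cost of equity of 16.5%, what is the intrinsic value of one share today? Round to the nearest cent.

Deferred-dividend DDM. At t=7 the remaining stream is a growing perpetuity with first payment D_8 = 9.37.
V_7 = D_8/(r−g) = 9.37/(0.165−0.037) = 73.2031
P₀ = V_7/(1+r)^7 = 73.2031/(1+0.165)^7 = 25.1332

$25.13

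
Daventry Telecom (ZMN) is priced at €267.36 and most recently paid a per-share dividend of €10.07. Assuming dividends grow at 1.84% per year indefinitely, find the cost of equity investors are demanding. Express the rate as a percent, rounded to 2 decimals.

Rearranging the constant-growth DDM: r = D₁/P₀ + g.
D₁ = 10.07 × (1 + 0.0184) = 10.2553.
r = 10.2553 / 267.36 + 0.0184 = 0.03836 + 0.0184 = 0.05676

5.68%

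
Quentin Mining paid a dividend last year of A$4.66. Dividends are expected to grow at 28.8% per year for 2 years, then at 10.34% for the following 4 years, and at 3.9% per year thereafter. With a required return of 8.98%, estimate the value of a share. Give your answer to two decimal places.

Three-stage DDM. Project D₁…D_6; terminal Gordon value at t=6 with g = 0.039; discount at r = 0.0898.
D_1 = 6.0021
D_2 = 7.7307
D_3 = 8.5300
D_4 = 9.4120
D_5 = 10.3852
D_6 = 11.4591
TV_6 = 11.9060/(0.0898−0.039) = 234.3697
P₀ = Σ Dₜ/(1+r)ᵗ + TV_6/(1+r)^6 = 178.7767

A$178.78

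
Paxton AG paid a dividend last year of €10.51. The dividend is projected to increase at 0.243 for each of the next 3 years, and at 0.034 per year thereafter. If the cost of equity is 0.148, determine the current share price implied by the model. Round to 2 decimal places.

Two-stage DDM. Project D₁…D_3 at 0.243, terminal growth 0.034, discount at r = 0.148.
D_1 = 13.0639
D_2 = 16.2385
D_3 = 20.1844
Terminal value at t=3: TV = D_4/(r−g) = 20.8707/(0.148−0.034) = 183.0762
P₀ = 13.0639/(1+0.148)^1 + 16.2385/(1+0.148)^2 + 20.1844/(1+0.148)^3 + 183.0762/(1+0.148)^3 = 158.0480

€158.05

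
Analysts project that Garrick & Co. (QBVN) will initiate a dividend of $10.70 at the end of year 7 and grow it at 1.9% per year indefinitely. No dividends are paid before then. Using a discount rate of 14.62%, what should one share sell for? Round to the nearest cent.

Deferred-dividend DDM. At t=6 the remaining stream is a growing perpetuity with first payment D_7 = 10.70.
V_6 = D_7/(r−g) = 10.70/(0.1462−0.019) = 84.1195
P₀ = V_6/(1+r)^6 = 84.1195/(1+0.1462)^6 = 37.0966

$37.10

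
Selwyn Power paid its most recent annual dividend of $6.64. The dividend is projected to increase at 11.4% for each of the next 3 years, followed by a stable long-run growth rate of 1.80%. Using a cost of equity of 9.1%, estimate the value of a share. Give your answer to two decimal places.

$119.35

Two-stage DDM. Project D₁…D_3 at 0.114, terminal growth 0.018, discount at r = 0.091.
D_1 = 7.3970
D_2 = 8.2402
D_3 = 9.1796
Terminal value at t=3: TV = D_4/(r−g) = 9.3448/(0.091−0.018) = 128.0114
P₀ = 7.3970/(1+0.091)^1 + 8.2402/(1+0.091)^2 + 9.1796/(1+0.091)^3 + 128.0114/(1+0.091)^3 = 119.3485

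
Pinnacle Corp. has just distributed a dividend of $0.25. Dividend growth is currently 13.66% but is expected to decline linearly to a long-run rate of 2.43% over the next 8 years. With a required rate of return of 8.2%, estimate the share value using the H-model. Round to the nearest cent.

$6.38

H-model: P₀ = D₀[(1+g_L) + H(g_S−g_L)]/(r−g_L), with H = 8/2 = 4.
P₀ = 0.25 × [(1+0.0243) + 4×(0.1366−0.0243)] / (0.082−0.0243)
   = 0.25 × 1.4735 / 0.0577 = 6.3843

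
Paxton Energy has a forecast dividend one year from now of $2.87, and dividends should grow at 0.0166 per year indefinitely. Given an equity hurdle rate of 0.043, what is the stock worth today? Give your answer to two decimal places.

Gordon growth model: P₀ = D₁/(r − g), with D₁ = 2.87 given directly.
P₀ = 2.8700 / (0.043 − 0.0166) = 2.8700 / 0.0264 = 108.7121

$108.71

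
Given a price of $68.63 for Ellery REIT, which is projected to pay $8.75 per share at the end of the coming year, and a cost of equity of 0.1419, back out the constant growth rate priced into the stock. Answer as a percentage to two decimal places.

1.44%

From P₀ = D₁/(r − g), the implied growth is g = r − D₁/P₀.
g = 0.1419 − 8.75/68.63 = 0.1419 − 0.12750 = 0.01440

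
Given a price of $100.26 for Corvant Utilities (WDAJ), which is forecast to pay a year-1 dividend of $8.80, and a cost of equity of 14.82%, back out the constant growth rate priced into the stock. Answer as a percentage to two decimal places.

From P₀ = D₁/(r − g), the implied growth is g = r − D₁/P₀.
g = 0.1482 − 8.80/100.26 = 0.1482 − 0.08777 = 0.06043

6.04%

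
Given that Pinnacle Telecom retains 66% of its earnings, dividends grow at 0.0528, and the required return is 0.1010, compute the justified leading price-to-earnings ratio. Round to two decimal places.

7.05

Payout ratio b = 1 − 0.66 = 0.34.
Justified leading P/E = b/(r−g) = 0.34/(0.101−0.0528) = 7.0539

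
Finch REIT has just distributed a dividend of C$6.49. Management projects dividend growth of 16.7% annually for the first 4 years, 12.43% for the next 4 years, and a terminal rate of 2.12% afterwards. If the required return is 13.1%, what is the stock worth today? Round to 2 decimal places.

C$123.90

Three-stage DDM. Project D₁…D_8; terminal Gordon value at t=8 with g = 0.0212; discount at r = 0.131.
D_1 = 7.5738
D_2 = 8.8387
D_3 = 10.3147
D_4 = 12.0373
D_5 = 13.5335
D_6 = 15.2157
D_7 = 17.1070
D_8 = 19.2334
TV_8 = 19.6412/(0.131−0.0212) = 178.8815
P₀ = Σ Dₜ/(1+r)ᵗ + TV_8/(1+r)^8 = 123.8994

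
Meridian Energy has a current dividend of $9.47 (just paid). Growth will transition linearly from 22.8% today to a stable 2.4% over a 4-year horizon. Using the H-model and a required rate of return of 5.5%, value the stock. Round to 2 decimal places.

H-model: P₀ = D₀[(1+g_L) + H(g_S−g_L)]/(r−g_L), with H = 4/2 = 2.
P₀ = 9.47 × [(1+0.024) + 2×(0.228−0.024)] / (0.055−0.024)
   = 9.47 × 1.4320 / 0.031 = 437.4529

$437.45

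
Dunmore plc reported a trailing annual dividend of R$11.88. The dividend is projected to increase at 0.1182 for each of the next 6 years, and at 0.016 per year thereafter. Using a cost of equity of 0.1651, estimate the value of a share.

Two-stage DDM. Project D₁…D_6 at 0.1182, terminal growth 0.016, discount at r = 0.1651.
D_1 = 13.2842
D_2 = 14.8544
D_3 = 16.6102
D_4 = 18.5735
D_5 = 20.7689
D_6 = 23.2238
Terminal value at t=6: TV = D_7/(r−g) = 23.5954/(0.1651−0.016) = 158.2521
P₀ = 13.2842/(1+0.1651)^1 + 14.8544/(1+0.1651)^2 + 16.6102/(1+0.1651)^3 + 18.5735/(1+0.1651)^4 + 20.7689/(1+0.1651)^5 + 23.2238/(1+0.1651)^6 + 158.2521/(1+0.1651)^6 = 125.1507

R$125.15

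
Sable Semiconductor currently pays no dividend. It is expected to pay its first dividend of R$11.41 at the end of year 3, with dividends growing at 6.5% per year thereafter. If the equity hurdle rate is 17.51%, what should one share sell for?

Deferred-dividend DDM. At t=2 the remaining stream is a growing perpetuity with first payment D_3 = 11.41.
V_2 = D_3/(r−g) = 11.41/(0.1751−0.065) = 103.6331
P₀ = V_2/(1+r)^2 = 103.6331/(1+0.1751)^2 = 75.0497

R$75.05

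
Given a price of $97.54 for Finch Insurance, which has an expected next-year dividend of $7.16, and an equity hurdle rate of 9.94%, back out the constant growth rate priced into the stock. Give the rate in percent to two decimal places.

From P₀ = D₁/(r − g), the implied growth is g = r − D₁/P₀.
g = 0.0994 − 7.16/97.54 = 0.0994 − 0.07341 = 0.02599

2.60%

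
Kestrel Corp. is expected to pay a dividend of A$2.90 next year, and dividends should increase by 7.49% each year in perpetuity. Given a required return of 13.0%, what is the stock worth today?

Gordon growth model: P₀ = D₁/(r − g), with D₁ = 2.90 given directly.
P₀ = 2.9000 / (0.13 − 0.0749) = 2.9000 / 0.0551 = 52.6316

A$52.63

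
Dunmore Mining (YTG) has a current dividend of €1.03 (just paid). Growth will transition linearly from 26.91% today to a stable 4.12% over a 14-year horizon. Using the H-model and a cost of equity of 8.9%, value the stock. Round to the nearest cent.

€56.81

H-model: P₀ = D₀[(1+g_L) + H(g_S−g_L)]/(r−g_L), with H = 14/2 = 7.
P₀ = 1.03 × [(1+0.0412) + 7×(0.2691−0.0412)] / (0.089−0.0412)
   = 1.03 × 2.6365 / 0.0478 = 56.8116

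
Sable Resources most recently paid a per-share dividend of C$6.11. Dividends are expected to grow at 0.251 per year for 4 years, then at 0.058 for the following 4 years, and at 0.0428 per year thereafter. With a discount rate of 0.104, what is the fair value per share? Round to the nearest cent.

Three-stage DDM. Project D₁…D_8; terminal Gordon value at t=8 with g = 0.0428; discount at r = 0.104.
D_1 = 7.6436
D_2 = 9.5622
D_3 = 11.9623
D_4 = 14.9648
D_5 = 15.8327
D_6 = 16.7510
D_7 = 17.7226
D_8 = 18.7505
TV_8 = 19.5530/(0.104−0.0428) = 319.4940
P₀ = Σ Dₜ/(1+r)ᵗ + TV_8/(1+r)^8 = 214.7826

C$214.78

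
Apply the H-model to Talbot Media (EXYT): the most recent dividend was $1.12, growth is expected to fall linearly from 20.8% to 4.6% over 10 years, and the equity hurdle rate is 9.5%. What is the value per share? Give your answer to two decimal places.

H-model: P₀ = D₀[(1+g_L) + H(g_S−g_L)]/(r−g_L), with H = 10/2 = 5.
P₀ = 1.12 × [(1+0.046) + 5×(0.208−0.046)] / (0.095−0.046)
   = 1.12 × 1.8560 / 0.049 = 42.4229

$42.42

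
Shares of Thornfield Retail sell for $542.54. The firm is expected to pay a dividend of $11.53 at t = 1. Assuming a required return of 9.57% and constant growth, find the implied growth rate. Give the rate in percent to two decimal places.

7.44%

From P₀ = D₁/(r − g), the implied growth is g = r − D₁/P₀.
g = 0.0957 − 11.53/542.54 = 0.0957 − 0.02125 = 0.07445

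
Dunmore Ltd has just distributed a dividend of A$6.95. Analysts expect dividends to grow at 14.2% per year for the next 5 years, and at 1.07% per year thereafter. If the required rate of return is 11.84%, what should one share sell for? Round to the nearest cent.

A$109.41

Two-stage DDM. Project D₁…D_5 at 0.142, terminal growth 0.0107, discount at r = 0.1184.
D_1 = 7.9369
D_2 = 9.0639
D_3 = 10.3510
D_4 = 11.8209
D_5 = 13.4994
Terminal value at t=5: TV = D_6/(r−g) = 13.6439/(0.1184−0.0107) = 126.6840
P₀ = 7.9369/(1+0.1184)^1 + 9.0639/(1+0.1184)^2 + 10.3510/(1+0.1184)^3 + 11.8209/(1+0.1184)^4 + 13.4994/(1+0.1184)^5 + 126.6840/(1+0.1184)^5 = 109.4123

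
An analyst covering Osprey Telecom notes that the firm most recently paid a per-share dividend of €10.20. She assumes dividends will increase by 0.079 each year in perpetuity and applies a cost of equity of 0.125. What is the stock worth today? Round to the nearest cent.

Gordon growth model: P₀ = D₁/(r − g). D₁ = 10.20 × (1 + 0.079) = 11.0058.
P₀ = 11.0058 / (0.125 − 0.079) = 11.0058 / 0.046 = 239.2565

€239.26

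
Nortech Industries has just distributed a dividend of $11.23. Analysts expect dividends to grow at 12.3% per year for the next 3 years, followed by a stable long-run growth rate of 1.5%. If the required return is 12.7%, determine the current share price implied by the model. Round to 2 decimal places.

Two-stage DDM. Project D₁…D_3 at 0.123, terminal growth 0.015, discount at r = 0.127.
D_1 = 12.6113
D_2 = 14.1625
D_3 = 15.9045
Terminal value at t=3: TV = D_4/(r−g) = 16.1430/(0.127−0.015) = 144.1342
P₀ = 12.6113/(1+0.127)^1 + 14.1625/(1+0.127)^2 + 15.9045/(1+0.127)^3 + 144.1342/(1+0.127)^3 = 134.1435

$134.14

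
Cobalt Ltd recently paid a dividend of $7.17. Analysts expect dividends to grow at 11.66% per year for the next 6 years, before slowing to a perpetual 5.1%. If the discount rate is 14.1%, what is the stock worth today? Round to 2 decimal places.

$113.46

Two-stage DDM. Project D₁…D_6 at 0.1166, terminal growth 0.051, discount at r = 0.141.
D_1 = 8.0060
D_2 = 8.9395
D_3 = 9.9819
D_4 = 11.1458
D_5 = 12.4454
D_6 = 13.8965
Terminal value at t=6: TV = D_7/(r−g) = 14.6052/(0.141−0.051) = 162.2800
P₀ = 8.0060/(1+0.141)^1 + 8.9395/(1+0.141)^2 + 9.9819/(1+0.141)^3 + 11.1458/(1+0.141)^4 + 12.4454/(1+0.141)^5 + 13.8965/(1+0.141)^6 + 162.2800/(1+0.141)^6 = 113.4571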